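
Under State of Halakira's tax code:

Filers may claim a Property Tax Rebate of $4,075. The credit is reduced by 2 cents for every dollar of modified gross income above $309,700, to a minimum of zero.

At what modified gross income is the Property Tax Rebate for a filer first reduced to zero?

The credit falls by 2% of each dollar above $309,700, so it reaches zero when the excess is $4,075 / 2% = $203,750: income = $309,700 + $203,750 = $513,450.

$513,450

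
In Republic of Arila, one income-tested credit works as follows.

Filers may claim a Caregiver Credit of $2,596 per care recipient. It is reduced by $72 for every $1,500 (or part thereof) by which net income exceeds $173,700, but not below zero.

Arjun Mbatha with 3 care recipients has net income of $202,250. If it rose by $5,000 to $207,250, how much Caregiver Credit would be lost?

$216

At $202,250 — base = 3 × $2,596 = $7,788. income exceeds $173,700 by $28,550, which is 20 full-or-partial $1,500 increments; reduction = 20 × $72 = $1,440, leaving $6,348.
At $207,250 — base = 3 × $2,596 = $7,788. income exceeds $173,700 by $33,550, which is 23 full-or-partial $1,500 increments; reduction = 23 × $72 = $1,656, leaving $6,132.
Lost: $6,348 − $6,132 = $216.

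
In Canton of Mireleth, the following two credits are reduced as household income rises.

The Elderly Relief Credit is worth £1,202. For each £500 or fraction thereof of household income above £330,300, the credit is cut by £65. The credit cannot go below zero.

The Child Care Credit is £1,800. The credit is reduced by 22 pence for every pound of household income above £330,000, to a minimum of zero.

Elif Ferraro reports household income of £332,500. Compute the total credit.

£2,127

Elderly Relief Credit: income exceeds £330,300 by £2,200, which is 5 full-or-partial £500 increments; reduction = 5 × £65 = £325, leaving £877.
Child Care Credit: 22% of the £2,500 excess over £330,000 is £550; credit = £1,800 − £550 = £1,250.
Total: £877 + £1,250 = £2,127.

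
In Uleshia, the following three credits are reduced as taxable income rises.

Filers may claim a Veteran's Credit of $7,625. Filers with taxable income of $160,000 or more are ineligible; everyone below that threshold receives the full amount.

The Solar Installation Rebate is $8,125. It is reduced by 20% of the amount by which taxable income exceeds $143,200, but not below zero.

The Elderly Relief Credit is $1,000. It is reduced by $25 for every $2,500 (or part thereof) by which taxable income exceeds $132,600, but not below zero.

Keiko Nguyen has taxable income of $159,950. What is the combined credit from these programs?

$13,125

Veteran's Credit: $159,950 is below the $160,000 cutoff, so the full $7,625 applies.
Solar Installation Rebate: 20% of the $16,750 excess over $143,200 is $3,350; credit = $8,125 − $3,350 = $4,775.
Elderly Relief Credit: income exceeds $132,600 by $27,350, which is 11 full-or-partial $2,500 increments; reduction = 11 × $25 = $275, leaving $725.
Total: $7,625 + $4,775 + $725 = $13,125.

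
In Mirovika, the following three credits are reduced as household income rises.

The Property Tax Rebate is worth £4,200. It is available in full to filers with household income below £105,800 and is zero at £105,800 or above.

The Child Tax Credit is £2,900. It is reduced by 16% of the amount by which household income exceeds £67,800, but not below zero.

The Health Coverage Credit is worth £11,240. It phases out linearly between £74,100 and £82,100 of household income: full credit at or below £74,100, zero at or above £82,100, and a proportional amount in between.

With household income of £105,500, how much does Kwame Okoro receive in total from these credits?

£4,200

Property Tax Rebate: £105,500 is below the £105,800 cutoff, so the full £4,200 applies.
Child Tax Credit: 16% of the £37,700 excess over £67,800 is £6,032 ≥ base, so the credit is £0.
Health Coverage Credit: £105,500 is at or above £82,100, so the credit is £0.
Total: £4,200 + £0 + £0 = £4,200.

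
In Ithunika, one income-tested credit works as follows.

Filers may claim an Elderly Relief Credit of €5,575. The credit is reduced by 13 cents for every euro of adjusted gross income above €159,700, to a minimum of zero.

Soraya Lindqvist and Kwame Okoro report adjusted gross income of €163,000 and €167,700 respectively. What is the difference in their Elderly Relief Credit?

€611

Soraya (€163,000): Elderly Relief Credit: 13% of the €3,300 excess over €159,700 is €429; credit = €5,575 − €429 = €5,146.
Kwame (€167,700): Elderly Relief Credit: 13% of the €8,000 excess over €159,700 is €1,040; credit = €5,575 − €1,040 = €4,535.
Difference: |€5,146 − €4,535| = €611.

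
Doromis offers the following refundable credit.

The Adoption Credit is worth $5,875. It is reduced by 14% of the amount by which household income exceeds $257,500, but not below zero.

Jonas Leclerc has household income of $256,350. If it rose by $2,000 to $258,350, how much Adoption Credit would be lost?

At $256,350 — $256,350 is at or below the $257,500 threshold, so the full $5,875 applies.
At $258,350 — 14% of the $850 excess over $257,500 is $119; credit = $5,875 − $119 = $5,756.
Lost: $5,875 − $5,756 = $119.

$119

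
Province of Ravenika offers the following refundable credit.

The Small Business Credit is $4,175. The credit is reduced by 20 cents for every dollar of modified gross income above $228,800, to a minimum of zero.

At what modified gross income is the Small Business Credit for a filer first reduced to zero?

$249,675

The credit falls by 20% of each dollar above $228,800, so it reaches zero when the excess is $4,175 / 20% = $20,875: income = $228,800 + $20,875 = $249,675.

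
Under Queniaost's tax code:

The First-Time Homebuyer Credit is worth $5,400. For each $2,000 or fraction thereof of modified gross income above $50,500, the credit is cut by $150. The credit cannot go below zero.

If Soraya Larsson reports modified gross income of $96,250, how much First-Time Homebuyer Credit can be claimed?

First-Time Homebuyer Credit: income exceeds $50,500 by $45,750, which is 23 full-or-partial $2,000 increments; reduction = 23 × $150 = $3,450, leaving $1,950.

$1,950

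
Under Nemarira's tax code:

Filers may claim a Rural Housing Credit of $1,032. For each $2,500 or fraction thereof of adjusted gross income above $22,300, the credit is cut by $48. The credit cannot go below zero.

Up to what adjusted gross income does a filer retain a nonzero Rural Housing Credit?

After 21 increments the reduction is 21 × $48 = $1,008, leaving $24; one more increment wipes it out. Increment 21 ends at excess 21 × $2,500 = $52,500, so the highest qualifying income is $22,300 + $52,500 = $74,800.

$74,800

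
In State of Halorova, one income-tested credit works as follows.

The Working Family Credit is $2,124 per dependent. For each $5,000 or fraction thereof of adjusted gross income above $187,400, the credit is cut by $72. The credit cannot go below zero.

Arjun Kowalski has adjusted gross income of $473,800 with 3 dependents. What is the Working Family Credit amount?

Working Family Credit: base = 3 × $2,124 = $6,372. income exceeds $187,400 by $286,400, which is 58 full-or-partial $5,000 increments; reduction = 58 × $72 = $4,176, leaving $2,196.

$2,196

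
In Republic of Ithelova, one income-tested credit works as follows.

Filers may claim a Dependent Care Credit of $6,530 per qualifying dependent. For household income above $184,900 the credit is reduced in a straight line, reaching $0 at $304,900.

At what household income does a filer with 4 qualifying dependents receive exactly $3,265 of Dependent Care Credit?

Full credit = 4 × $6,530 = $26,120.
$3,265 is 3,265/26,120 of the full $26,120, so 22,855/26,120 of the $120,000 range has been used: income = $184,900 + $120,000 × 22,855/26,120 = $289,900.

$289,900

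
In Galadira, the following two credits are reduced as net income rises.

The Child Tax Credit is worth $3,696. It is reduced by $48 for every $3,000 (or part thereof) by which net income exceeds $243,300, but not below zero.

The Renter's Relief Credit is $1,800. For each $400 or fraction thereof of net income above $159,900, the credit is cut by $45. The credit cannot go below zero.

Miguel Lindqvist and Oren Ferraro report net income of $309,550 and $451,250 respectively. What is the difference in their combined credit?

Miguel ($309,550): Child Tax Credit: income exceeds $243,300 by $66,250, which is 23 full-or-partial $3,000 increments; reduction = 23 × $48 = $1,104, leaving $2,592. Renter's Relief Credit: income exceeds $159,900 by $149,650 → 375 increments × $45 = $16,875 ≥ base, so the credit is $0. total $2,592 + $0 = $2,592
Oren ($451,250): Child Tax Credit: income exceeds $243,300 by $207,950, which is 70 full-or-partial $3,000 increments; reduction = 70 × $48 = $3,360, leaving $336. Renter's Relief Credit: income exceeds $159,900 by $291,350 → 729 increments × $45 = $32,805 ≥ base, so the credit is $0. total $336 + $0 = $336
Difference: |$2,592 − $336| = $2,256.

$2,256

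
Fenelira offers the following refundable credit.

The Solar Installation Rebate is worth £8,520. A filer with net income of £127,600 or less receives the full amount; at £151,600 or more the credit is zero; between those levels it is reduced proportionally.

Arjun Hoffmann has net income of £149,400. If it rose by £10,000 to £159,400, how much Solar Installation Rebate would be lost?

At £149,400 — £149,400 is £21,800 into a £24,000 phase-out range, leaving 2,200/24,000 of the credit: £8,520 × 2,200/24,000 = £781.
At £159,400 — £159,400 is at or above £151,600, so the credit is £0.
Lost: £781 − £0 = £781.

£781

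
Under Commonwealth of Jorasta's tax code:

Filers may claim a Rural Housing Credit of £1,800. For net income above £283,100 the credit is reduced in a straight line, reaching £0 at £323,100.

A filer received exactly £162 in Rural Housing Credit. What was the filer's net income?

£162 is 162/1,800 of the full £1,800, so 1,638/1,800 of the £40,000 range has been used: income = £283,100 + £40,000 × 1,638/1,800 = £319,500.

£319,500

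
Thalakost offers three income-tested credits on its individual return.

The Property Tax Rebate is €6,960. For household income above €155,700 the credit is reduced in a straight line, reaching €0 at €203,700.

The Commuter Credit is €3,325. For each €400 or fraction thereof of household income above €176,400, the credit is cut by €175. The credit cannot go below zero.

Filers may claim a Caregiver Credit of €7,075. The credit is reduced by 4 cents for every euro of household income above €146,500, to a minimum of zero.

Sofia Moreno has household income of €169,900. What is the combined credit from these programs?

Property Tax Rebate: €169,900 is €14,200 into a €48,000 phase-out range, leaving 33,800/48,000 of the credit: €6,960 × 33,800/48,000 = €4,901.
Commuter Credit: €169,900 is at or below the €176,400 threshold, so the full €3,325 applies.
Caregiver Credit: 4% of the €23,400 excess over €146,500 is €936; credit = €7,075 − €936 = €6,139.
Total: €4,901 + €3,325 + €6,139 = €14,365.

€14,365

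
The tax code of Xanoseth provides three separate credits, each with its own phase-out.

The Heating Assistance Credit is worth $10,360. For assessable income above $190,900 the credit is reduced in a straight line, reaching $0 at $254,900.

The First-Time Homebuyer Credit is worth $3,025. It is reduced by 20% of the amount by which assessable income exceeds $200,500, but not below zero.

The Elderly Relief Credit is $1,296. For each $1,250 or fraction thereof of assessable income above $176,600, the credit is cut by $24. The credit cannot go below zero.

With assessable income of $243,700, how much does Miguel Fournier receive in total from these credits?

Heating Assistance Credit: $243,700 is $52,800 into a $64,000 phase-out range, leaving 11,200/64,000 of the credit: $10,360 × 11,200/64,000 = $1,813.
First-Time Homebuyer Credit: 20% of the $43,200 excess over $200,500 is $8,640 ≥ base, so the credit is $0.
Elderly Relief Credit: income exceeds $176,600 by $67,100 → 54 increments × $24 = $1,296 ≥ base, so the credit is $0.
Total: $1,813 + $0 + $0 = $1,813.

$1,813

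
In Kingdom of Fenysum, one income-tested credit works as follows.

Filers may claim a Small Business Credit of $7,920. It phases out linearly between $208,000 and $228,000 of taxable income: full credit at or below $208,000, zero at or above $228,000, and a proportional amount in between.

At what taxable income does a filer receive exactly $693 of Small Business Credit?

$693 is 693/7,920 of the full $7,920, so 7,227/7,920 of the $20,000 range has been used: income = $208,000 + $20,000 × 7,227/7,920 = $226,250.

$226,250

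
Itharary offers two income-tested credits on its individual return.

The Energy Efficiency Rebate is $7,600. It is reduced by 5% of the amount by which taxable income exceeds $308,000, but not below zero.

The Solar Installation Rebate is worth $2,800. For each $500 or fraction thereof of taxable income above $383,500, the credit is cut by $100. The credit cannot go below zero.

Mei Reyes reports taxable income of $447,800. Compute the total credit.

Energy Efficiency Rebate: 5% of the $139,800 excess over $308,000 is $6,990; credit = $7,600 − $6,990 = $610.
Solar Installation Rebate: income exceeds $383,500 by $64,300 → 129 increments × $100 = $12,900 ≥ base, so the credit is $0.
Total: $610 + $0 = $610.

$610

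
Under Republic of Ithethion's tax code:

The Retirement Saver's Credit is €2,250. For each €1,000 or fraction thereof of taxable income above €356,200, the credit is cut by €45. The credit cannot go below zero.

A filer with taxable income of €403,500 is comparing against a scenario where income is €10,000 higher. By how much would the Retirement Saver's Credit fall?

€90

At €403,500 — income exceeds €356,200 by €47,300, which is 48 full-or-partial €1,000 increments; reduction = 48 × €45 = €2,160, leaving €90.
At €413,500 — income exceeds €356,200 by €57,300 → 58 increments × €45 = €2,610 ≥ base, so the credit is €0.
Lost: €90 − €0 = €90.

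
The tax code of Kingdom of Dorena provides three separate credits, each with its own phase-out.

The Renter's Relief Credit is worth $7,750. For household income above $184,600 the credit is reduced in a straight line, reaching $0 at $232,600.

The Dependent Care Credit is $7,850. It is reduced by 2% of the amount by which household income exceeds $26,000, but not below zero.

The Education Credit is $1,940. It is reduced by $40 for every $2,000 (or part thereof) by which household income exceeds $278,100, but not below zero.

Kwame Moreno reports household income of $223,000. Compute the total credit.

$7,400

Renter's Relief Credit: $223,000 is $38,400 into a $48,000 phase-out range, leaving 9,600/48,000 of the credit: $7,750 × 9,600/48,000 = $1,550.
Dependent Care Credit: 2% of the $197,000 excess over $26,000 is $3,940; credit = $7,850 − $3,940 = $3,910.
Education Credit: $223,000 is at or below the $278,100 threshold, so the full $1,940 applies.
Total: $1,550 + $3,910 + $1,940 = $7,400.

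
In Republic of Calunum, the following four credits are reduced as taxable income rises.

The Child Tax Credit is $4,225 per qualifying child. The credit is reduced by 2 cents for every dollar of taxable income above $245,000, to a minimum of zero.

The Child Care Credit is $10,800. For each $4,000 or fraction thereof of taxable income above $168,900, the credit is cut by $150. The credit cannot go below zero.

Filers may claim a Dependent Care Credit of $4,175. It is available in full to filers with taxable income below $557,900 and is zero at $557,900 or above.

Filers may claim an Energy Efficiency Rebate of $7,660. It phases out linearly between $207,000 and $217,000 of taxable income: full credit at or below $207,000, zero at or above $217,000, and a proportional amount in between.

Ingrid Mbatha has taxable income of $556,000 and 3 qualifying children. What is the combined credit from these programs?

Child Tax Credit: base = 3 × $4,225 = $12,675. 2% of the $311,000 excess over $245,000 is $6,220; credit = $12,675 − $6,220 = $6,455.
Child Care Credit: income exceeds $168,900 by $387,100 → 97 increments × $150 = $14,550 ≥ base, so the credit is $0.
Dependent Care Credit: $556,000 is below the $557,900 cutoff, so the full $4,175 applies.
Energy Efficiency Rebate: $556,000 is at or above $217,000, so the credit is $0.
Total: $6,455 + $0 + $4,175 + $0 = $10,630.

$10,630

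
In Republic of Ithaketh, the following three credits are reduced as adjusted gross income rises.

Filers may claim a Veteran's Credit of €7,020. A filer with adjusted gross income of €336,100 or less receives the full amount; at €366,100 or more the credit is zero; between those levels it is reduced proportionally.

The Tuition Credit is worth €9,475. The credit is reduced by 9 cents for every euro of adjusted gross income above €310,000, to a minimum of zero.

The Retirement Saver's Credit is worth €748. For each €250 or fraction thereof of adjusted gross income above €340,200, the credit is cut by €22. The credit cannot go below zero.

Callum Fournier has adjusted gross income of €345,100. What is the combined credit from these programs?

Veteran's Credit: €345,100 is €9,000 into a €30,000 phase-out range, leaving 21,000/30,000 of the credit: €7,020 × 21,000/30,000 = €4,914.
Tuition Credit: 9% of the €35,100 excess over €310,000 is €3,159; credit = €9,475 − €3,159 = €6,316.
Retirement Saver's Credit: income exceeds €340,200 by €4,900, which is 20 full-or-partial €250 increments; reduction = 20 × €22 = €440, leaving €308.
Total: €4,914 + €6,316 + €308 = €11,538.

€11,538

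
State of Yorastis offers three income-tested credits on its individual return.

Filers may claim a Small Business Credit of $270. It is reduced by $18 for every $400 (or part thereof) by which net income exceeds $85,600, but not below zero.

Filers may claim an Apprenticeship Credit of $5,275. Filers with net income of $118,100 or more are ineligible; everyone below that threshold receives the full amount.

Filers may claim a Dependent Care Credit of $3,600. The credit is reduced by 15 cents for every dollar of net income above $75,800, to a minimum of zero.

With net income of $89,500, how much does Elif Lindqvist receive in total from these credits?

$6,910

Small Business Credit: income exceeds $85,600 by $3,900, which is 10 full-or-partial $400 increments; reduction = 10 × $18 = $180, leaving $90.
Apprenticeship Credit: $89,500 is below the $118,100 cutoff, so the full $5,275 applies.
Dependent Care Credit: 15% of the $13,700 excess over $75,800 is $2,055; credit = $3,600 − $2,055 = $1,545.
Total: $90 + $5,275 + $1,545 = $6,910.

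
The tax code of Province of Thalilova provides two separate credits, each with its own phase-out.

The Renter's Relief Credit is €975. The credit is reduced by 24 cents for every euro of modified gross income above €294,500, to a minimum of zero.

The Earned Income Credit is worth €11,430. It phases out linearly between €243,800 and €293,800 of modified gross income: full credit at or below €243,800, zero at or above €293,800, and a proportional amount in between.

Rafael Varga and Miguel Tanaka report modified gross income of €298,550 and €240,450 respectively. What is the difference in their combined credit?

Rafael (€298,550): Renter's Relief Credit: 24% of the €4,050 excess over €294,500 is €972; credit = €975 − €972 = €3. Earned Income Credit: €298,550 is at or above €293,800, so the credit is €0. total €3 + €0 = €3
Miguel (€240,450): Renter's Relief Credit: €240,450 is at or below the €294,500 threshold, so the full €975 applies. Earned Income Credit: €240,450 is at or below the €243,800 threshold, so the full €11,430 applies. total €975 + €11,430 = €12,405
Difference: |€3 − €12,405| = €12,402.

€12,402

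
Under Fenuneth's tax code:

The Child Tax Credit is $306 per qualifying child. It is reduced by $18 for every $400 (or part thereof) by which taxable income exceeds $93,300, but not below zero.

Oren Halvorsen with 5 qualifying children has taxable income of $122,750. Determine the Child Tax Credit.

$198

Child Tax Credit: base = 5 × $306 = $1,530. income exceeds $93,300 by $29,450, which is 74 full-or-partial $400 increments; reduction = 74 × $18 = $1,332, leaving $198.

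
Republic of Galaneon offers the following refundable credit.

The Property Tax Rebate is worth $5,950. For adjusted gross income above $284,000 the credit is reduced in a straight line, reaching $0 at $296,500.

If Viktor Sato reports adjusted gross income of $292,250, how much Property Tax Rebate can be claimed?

$2,023

Property Tax Rebate: $292,250 is $8,250 into a $12,500 phase-out range, leaving 4,250/12,500 of the credit: $5,950 × 4,250/12,500 = $2,023.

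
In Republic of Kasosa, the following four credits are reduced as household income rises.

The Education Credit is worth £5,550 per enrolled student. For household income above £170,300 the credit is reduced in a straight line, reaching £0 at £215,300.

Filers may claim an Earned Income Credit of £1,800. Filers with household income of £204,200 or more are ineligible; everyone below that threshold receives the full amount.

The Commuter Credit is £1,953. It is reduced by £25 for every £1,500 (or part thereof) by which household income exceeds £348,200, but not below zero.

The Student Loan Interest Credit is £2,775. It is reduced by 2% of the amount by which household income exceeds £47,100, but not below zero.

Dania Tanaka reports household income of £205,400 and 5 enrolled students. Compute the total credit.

Education Credit: base = 5 × £5,550 = £27,750. £205,400 is £35,100 into a £45,000 phase-out range, leaving 9,900/45,000 of the credit: £27,750 × 9,900/45,000 = £6,105.
Earned Income Credit: £205,400 meets or exceeds the £204,200 cutoff, so the credit is £0.
Commuter Credit: £205,400 is at or below the £348,200 threshold, so the full £1,953 applies.
Student Loan Interest Credit: 2% of the £158,300 excess over £47,100 is £3,166 ≥ base, so the credit is £0.
Total: £6,105 + £0 + £1,953 + £0 = £8,058.

£8,058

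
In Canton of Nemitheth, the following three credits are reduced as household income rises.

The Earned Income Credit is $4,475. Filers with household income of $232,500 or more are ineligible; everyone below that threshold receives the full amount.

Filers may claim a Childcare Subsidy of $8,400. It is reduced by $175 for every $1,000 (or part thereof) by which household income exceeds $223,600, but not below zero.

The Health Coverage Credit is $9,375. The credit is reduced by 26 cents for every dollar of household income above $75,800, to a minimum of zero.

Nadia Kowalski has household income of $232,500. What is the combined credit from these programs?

$6,825

Earned Income Credit: $232,500 meets or exceeds the $232,500 cutoff, so the credit is $0.
Childcare Subsidy: income exceeds $223,600 by $8,900, which is 9 full-or-partial $1,000 increments; reduction = 9 × $175 = $1,575, leaving $6,825.
Health Coverage Credit: 26% of the $156,700 excess over $75,800 is $40,742 ≥ base, so the credit is $0.
Total: $0 + $6,825 + $0 = $6,825.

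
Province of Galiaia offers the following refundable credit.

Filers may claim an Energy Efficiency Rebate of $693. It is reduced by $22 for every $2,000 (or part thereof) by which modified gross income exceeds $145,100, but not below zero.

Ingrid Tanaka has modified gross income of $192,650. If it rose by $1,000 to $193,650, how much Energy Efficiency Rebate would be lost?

At $192,650 — income exceeds $145,100 by $47,550, which is 24 full-or-partial $2,000 increments; reduction = 24 × $22 = $528, leaving $165.
At $193,650 — income exceeds $145,100 by $48,550, which is 25 full-or-partial $2,000 increments; reduction = 25 × $22 = $550, leaving $143.
Lost: $165 − $143 = $22.

$22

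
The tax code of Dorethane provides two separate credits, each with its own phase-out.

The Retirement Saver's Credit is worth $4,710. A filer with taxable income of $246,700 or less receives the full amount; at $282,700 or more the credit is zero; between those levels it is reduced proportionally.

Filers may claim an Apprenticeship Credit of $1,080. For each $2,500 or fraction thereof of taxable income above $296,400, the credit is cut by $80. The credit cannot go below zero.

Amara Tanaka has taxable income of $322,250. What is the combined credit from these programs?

Retirement Saver's Credit: $322,250 is at or above $282,700, so the credit is $0.
Apprenticeship Credit: income exceeds $296,400 by $25,850, which is 11 full-or-partial $2,500 increments; reduction = 11 × $80 = $880, leaving $200.
Total: $0 + $200 = $200.

$200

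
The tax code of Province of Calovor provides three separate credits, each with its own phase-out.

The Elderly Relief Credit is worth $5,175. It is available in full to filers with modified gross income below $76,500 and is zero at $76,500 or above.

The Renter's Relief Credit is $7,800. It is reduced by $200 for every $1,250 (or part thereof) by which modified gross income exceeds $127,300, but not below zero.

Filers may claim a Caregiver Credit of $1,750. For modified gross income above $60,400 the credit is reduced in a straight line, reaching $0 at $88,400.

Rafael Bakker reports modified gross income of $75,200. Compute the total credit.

Elderly Relief Credit: $75,200 is below the $76,500 cutoff, so the full $5,175 applies.
Renter's Relief Credit: $75,200 is at or below the $127,300 threshold, so the full $7,800 applies.
Caregiver Credit: $75,200 is $14,800 into a $28,000 phase-out range, leaving 13,200/28,000 of the credit: $1,750 × 13,200/28,000 = $825.
Total: $5,175 + $7,800 + $825 = $13,800.

$13,800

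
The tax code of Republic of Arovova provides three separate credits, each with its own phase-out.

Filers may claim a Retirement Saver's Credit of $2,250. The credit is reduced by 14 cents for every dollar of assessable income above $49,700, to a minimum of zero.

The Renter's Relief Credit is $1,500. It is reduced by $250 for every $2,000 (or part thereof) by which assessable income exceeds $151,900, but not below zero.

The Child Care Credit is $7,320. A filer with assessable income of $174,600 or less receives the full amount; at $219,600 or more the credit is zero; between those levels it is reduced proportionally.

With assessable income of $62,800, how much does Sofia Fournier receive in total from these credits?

Retirement Saver's Credit: 14% of the $13,100 excess over $49,700 is $1,834; credit = $2,250 − $1,834 = $416.
Renter's Relief Credit: $62,800 is at or below the $151,900 threshold, so the full $1,500 applies.
Child Care Credit: $62,800 is at or below the $174,600 threshold, so the full $7,320 applies.
Total: $416 + $1,500 + $7,320 = $9,236.

$9,236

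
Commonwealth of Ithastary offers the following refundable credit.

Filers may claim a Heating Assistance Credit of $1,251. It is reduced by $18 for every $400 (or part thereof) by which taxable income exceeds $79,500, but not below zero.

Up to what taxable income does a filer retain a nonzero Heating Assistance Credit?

After 69 increments the reduction is 69 × $18 = $1,242, leaving $9; one more increment wipes it out. Increment 69 ends at excess 69 × $400 = $27,600, so the highest qualifying income is $79,500 + $27,600 = $107,100.

$107,100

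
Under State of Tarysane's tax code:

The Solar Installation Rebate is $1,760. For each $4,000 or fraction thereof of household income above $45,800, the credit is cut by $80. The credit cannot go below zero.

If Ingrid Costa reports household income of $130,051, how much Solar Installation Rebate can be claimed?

Solar Installation Rebate: income exceeds $45,800 by $84,251 → 22 increments × $80 = $1,760 ≥ base, so the credit is $0.

$0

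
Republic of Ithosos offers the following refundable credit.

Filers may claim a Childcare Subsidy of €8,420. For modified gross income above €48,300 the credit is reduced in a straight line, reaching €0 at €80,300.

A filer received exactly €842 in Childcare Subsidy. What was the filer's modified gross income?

€77,100

€842 is 842/8,420 of the full €8,420, so 7,578/8,420 of the €32,000 range has been used: income = €48,300 + €32,000 × 7,578/8,420 = €77,100.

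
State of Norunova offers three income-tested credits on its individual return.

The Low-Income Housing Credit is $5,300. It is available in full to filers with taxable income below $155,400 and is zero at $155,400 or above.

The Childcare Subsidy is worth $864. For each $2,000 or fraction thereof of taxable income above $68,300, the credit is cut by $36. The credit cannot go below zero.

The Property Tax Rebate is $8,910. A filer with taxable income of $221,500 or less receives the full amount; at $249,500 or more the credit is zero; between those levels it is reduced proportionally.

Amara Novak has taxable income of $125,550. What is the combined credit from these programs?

Low-Income Housing Credit: $125,550 is below the $155,400 cutoff, so the full $5,300 applies.
Childcare Subsidy: income exceeds $68,300 by $57,250 → 29 increments × $36 = $1,044 ≥ base, so the credit is $0.
Property Tax Rebate: $125,550 is at or below the $221,500 threshold, so the full $8,910 applies.
Total: $5,300 + $0 + $8,910 = $14,210.

$14,210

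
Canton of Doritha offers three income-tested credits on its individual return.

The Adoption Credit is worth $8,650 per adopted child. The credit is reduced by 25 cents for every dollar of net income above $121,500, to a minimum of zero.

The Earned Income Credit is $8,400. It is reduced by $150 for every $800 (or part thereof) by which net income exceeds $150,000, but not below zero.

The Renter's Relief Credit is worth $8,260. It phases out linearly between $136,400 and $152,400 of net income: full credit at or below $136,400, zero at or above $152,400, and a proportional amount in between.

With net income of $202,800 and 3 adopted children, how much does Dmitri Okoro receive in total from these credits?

Adoption Credit: base = 3 × $8,650 = $25,950. 25% of the $81,300 excess over $121,500 is $20,325; credit = $25,950 − $20,325 = $5,625.
Earned Income Credit: income exceeds $150,000 by $52,800 → 66 increments × $150 = $9,900 ≥ base, so the credit is $0.
Renter's Relief Credit: $202,800 is at or above $152,400, so the credit is $0.
Total: $5,625 + $0 + $0 = $5,625.

$5,625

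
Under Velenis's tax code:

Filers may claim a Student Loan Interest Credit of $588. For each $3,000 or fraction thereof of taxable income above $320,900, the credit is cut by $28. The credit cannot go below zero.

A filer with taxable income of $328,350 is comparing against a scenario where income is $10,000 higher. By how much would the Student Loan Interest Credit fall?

$84

At $328,350 — income exceeds $320,900 by $7,450, which is 3 full-or-partial $3,000 increments; reduction = 3 × $28 = $84, leaving $504.
At $338,350 — income exceeds $320,900 by $17,450, which is 6 full-or-partial $3,000 increments; reduction = 6 × $28 = $168, leaving $420.
Lost: $504 − $420 = $84.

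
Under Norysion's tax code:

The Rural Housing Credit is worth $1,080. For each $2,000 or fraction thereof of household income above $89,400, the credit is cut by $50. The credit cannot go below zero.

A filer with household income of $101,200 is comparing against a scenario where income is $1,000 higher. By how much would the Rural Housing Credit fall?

At $101,200 — income exceeds $89,400 by $11,800, which is 6 full-or-partial $2,000 increments; reduction = 6 × $50 = $300, leaving $780.
At $102,200 — income exceeds $89,400 by $12,800, which is 7 full-or-partial $2,000 increments; reduction = 7 × $50 = $350, leaving $730.
Lost: $780 − $730 = $50.

$50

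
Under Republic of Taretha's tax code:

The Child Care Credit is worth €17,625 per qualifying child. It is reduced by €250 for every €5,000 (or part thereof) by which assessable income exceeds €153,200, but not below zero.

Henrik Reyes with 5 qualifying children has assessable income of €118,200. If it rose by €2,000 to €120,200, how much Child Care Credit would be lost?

At €118,200 — base = 5 × €17,625 = €88,125. €118,200 is at or below the €153,200 threshold, so the full €88,125 applies.
At €120,200 — base = 5 × €17,625 = €88,125. €120,200 is at or below the €153,200 threshold, so the full €88,125 applies.
Lost: €88,125 − €88,125 = €0.

€0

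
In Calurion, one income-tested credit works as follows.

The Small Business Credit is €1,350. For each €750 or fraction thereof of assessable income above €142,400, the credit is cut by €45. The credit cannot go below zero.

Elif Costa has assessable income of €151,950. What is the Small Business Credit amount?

€765

Small Business Credit: income exceeds €142,400 by €9,550, which is 13 full-or-partial €750 increments; reduction = 13 × €45 = €585, leaving €765.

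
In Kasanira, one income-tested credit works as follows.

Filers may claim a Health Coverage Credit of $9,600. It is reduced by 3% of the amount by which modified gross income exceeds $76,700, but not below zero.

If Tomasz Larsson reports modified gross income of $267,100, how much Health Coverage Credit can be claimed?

$3,888

Health Coverage Credit: 3% of the $190,400 excess over $76,700 is $5,712; credit = $9,600 − $5,712 = $3,888.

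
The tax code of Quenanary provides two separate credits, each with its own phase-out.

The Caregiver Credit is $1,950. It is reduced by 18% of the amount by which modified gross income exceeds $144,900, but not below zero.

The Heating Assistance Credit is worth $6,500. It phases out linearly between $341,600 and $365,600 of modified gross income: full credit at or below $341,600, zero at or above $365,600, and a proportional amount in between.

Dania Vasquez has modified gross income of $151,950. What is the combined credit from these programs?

Caregiver Credit: 18% of the $7,050 excess over $144,900 is $1,269; credit = $1,950 − $1,269 = $681.
Heating Assistance Credit: $151,950 is at or below the $341,600 threshold, so the full $6,500 applies.
Total: $681 + $6,500 = $7,181.

$7,181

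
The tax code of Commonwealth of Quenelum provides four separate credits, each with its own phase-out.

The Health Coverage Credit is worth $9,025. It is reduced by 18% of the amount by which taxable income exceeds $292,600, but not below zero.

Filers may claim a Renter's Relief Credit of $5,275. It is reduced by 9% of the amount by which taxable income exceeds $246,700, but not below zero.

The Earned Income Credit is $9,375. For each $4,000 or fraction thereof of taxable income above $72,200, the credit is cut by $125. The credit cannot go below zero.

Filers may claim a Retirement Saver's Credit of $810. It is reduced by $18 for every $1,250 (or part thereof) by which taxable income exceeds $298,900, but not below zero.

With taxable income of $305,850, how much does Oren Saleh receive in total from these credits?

Health Coverage Credit: 18% of the $13,250 excess over $292,600 is $2,385; credit = $9,025 − $2,385 = $6,640.
Renter's Relief Credit: 9% of the $59,150 excess over $246,700 is $5,323.50 ≥ base, so the credit is $0.
Earned Income Credit: income exceeds $72,200 by $233,650, which is 59 full-or-partial $4,000 increments; reduction = 59 × $125 = $7,375, leaving $2,000.
Retirement Saver's Credit: income exceeds $298,900 by $6,950, which is 6 full-or-partial $1,250 increments; reduction = 6 × $18 = $108, leaving $702.
Total: $6,640 + $0 + $2,000 + $702 = $9,342.

$9,342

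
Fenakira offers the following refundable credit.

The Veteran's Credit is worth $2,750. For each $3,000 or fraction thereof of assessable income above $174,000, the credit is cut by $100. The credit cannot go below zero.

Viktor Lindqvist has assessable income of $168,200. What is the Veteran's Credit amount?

$2,750

Veteran's Credit: $168,200 is at or below the $174,000 threshold, so the full $2,750 applies.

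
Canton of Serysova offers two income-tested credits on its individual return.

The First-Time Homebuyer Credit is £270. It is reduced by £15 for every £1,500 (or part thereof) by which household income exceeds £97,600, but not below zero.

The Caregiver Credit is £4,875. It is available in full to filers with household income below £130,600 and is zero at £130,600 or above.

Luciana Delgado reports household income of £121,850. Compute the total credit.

£4,890

First-Time Homebuyer Credit: income exceeds £97,600 by £24,250, which is 17 full-or-partial £1,500 increments; reduction = 17 × £15 = £255, leaving £15.
Caregiver Credit: £121,850 is below the £130,600 cutoff, so the full £4,875 applies.
Total: £15 + £4,875 = £4,890.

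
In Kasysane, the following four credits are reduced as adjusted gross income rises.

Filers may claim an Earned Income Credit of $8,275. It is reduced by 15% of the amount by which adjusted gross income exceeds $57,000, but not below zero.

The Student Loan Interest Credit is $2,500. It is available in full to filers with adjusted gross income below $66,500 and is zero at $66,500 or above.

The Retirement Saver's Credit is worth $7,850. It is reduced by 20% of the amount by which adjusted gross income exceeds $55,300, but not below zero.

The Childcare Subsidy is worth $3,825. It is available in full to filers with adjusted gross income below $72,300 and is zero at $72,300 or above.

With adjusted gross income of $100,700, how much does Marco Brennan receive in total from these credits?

Earned Income Credit: 15% of the $43,700 excess over $57,000 is $6,555; credit = $8,275 − $6,555 = $1,720.
Student Loan Interest Credit: $100,700 meets or exceeds the $66,500 cutoff, so the credit is $0.
Retirement Saver's Credit: 20% of the $45,400 excess over $55,300 is $9,080 ≥ base, so the credit is $0.
Childcare Subsidy: $100,700 meets or exceeds the $72,300 cutoff, so the credit is $0.
Total: $1,720 + $0 + $0 + $0 = $1,720.

$1,720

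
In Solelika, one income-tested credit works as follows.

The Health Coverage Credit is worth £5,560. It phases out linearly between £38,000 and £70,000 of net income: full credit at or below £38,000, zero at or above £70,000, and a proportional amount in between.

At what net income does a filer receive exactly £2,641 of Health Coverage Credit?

£54,800

£2,641 is 2,641/5,560 of the full £5,560, so 2,919/5,560 of the £32,000 range has been used: income = £38,000 + £32,000 × 2,919/5,560 = £54,800.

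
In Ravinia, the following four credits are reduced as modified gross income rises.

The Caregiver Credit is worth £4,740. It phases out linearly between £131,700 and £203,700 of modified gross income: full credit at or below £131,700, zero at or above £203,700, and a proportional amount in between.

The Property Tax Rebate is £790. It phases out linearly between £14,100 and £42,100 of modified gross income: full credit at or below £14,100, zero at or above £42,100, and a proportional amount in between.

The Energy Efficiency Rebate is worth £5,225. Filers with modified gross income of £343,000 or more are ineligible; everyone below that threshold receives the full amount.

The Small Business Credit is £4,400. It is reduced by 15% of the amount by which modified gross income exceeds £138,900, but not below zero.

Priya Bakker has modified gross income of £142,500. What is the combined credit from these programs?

Caregiver Credit: £142,500 is £10,800 into a £72,000 phase-out range, leaving 61,200/72,000 of the credit: £4,740 × 61,200/72,000 = £4,029.
Property Tax Rebate: £142,500 is at or above £42,100, so the credit is £0.
Energy Efficiency Rebate: £142,500 is below the £343,000 cutoff, so the full £5,225 applies.
Small Business Credit: 15% of the £3,600 excess over £138,900 is £540; credit = £4,400 − £540 = £3,860.
Total: £4,029 + £0 + £5,225 + £3,860 = £13,114.

£13,114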